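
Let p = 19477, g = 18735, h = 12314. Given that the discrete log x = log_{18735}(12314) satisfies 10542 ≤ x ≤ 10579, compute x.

Compute 18735^10542 mod 19477 = 7291, then multiply by 18735 repeatedly:
  18735^10542=7291  18735^10543=4684  18735^10544=10855  18735^10545=9068  18735^10546=10586
  18735^10547=13896  18735^10548=11978  18735^10549=13313  18735^10550=16070  18735^10551=15461
  18735^10552=19368  18735^10553=2970  18735^10554=16638  18735^10555=3022  18735^10556=17008
  18735^10557=1160  18735^10558=15745  18735^10559=3410  18735^10560=1790  18735^10561=15733
  18735^10562=12314
Found 12314 at exponent 10562.

10562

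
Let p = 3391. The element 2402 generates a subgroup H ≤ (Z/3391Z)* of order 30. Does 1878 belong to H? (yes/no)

1878 ∈ ⟨2402⟩ iff 1878^30 ≡ 1 (mod 3391), since |⟨2402⟩| = 30.
1878^30 mod 3391 = 1.
Since 1 = 1, 1878 lies in the subgroup.

yes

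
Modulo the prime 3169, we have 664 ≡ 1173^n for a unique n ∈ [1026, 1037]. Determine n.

Compute 1173^1026 mod 3169 = 2657, then multiply by 1173 repeatedly:
  1173^1026=2657  1173^1027=1534  1173^1028=2559  1173^1029=664
Found 664 at exponent 1029.

1029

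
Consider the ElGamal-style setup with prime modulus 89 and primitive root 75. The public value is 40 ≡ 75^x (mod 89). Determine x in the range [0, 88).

62

Baby-step giant-step with m = ceil(sqrt(88)) = 10.
Baby table (75^j mod 89 for j=0..9):
  0:1  1:75  2:18  3:15  4:57  5:3  6:47  7:54
  8:45  9:82
Giant step factor: 75^(-10) ≡ 10 (mod 89).
Scan 40·10^i mod 89 for i = 0, 1, …:
  i=0: 40   i=1: 44   i=2: 84   i=3: 39
  i=4: 34   i=5: 73   i=6: 18
Match at i=6, j=2: x = 6·10 + 2 = 62.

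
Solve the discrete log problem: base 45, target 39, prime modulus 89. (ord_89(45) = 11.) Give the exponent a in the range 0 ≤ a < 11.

4

Successive powers of 45 modulo 89:
  45^0=1  45^1=45  45^2=67  45^3=78  45^4=39
So 45^4 ≡ 39 (mod 89), giving a = 4.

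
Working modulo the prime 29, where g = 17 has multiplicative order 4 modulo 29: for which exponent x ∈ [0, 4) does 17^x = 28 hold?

2

Successive powers of 17 modulo 29:
  17^0=1  17^1=17  17^2=28
So 17^2 ≡ 28 (mod 29), giving x = 2.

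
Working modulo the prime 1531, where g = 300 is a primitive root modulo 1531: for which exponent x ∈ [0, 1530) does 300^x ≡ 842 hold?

Baby-step giant-step with m = ceil(sqrt(1530)) = 40.
Baby table (300^j mod 1531 for j=0..39):
  0:1  1:300  2:1202  3:815  4:1071  5:1321  6:1302  7:195
  8:322  9:147  10:1232  11:629  12:387  13:1275  14:1281  15:19
  16:1107  17:1404  18:175  19:446  20:603  21:242  22:643  23:1525
  24:1262  25:443  26:1234  27:1229  28:1260  29:1374  30:361  31:1130
  32:649  33:263  34:819  35:740  36:5  37:1500  38:1417  39:1013
Giant step factor: 300^(-40) ≡ 1312 (mod 1531).
Scan 842·1312^i mod 1531 for i = 0, 1, …:
  i=0: 842   i=1: 853   i=2: 1506   i=3: 882
  i=4: 1279   i=5: 72   i=6: 1073   i=7: 787
  i=8: 650   i=9: 33     …   i=21: 874
  i=22: 1500
Match at i=22, j=37: x = 22·40 + 37 = 917.

917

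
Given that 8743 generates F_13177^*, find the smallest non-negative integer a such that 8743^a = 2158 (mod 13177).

8161

Baby-step giant-step with m = ceil(sqrt(13176)) = 115.
Baby table (8743^j mod 13177 for j=0..114):
  0:1  1:8743  2:272  3:6236  4:8099  5:9536  6:2369  7:11100
  8:11872  9:1667  10:819  11:5406  12:11936  13:7785  14:5050  15:9200
  16:3192  17:11947  18:11719  19:8042  20:11911  21:42  22:11427  23:11424
  24:11549  25:10733  26:5202  27:7259  28:5005  29:11075  30:4129  31:8044
  32:3043  33:586  34:10722  35:1268  36:4267  37:2294  38:1048  39:4649
  40:8339  41:12713  42:1764  43:5562  44:5436  45:10686  46:2768  47:7652
  48:1807  49:12555  50:3955  51:2117  52:8423  53:9213  54:11435  55:2306
  56:548  57:7913  58:4109  59:4485  60:10780  61:7636  62:6866  63:8203
  64:9595  65:4303  66:794  67:10840  68:5136  69:10009  70:230  71:7986
  72:9852  73:11164  74:4813  75:5898  76:4613  77:9839  78:2921  79:1277
  80:3892  81:4742  82:4464  83:11655  84:1924  85:7680  86:9425  87:6994
  88:7262  89:4880  90:11891  91:9660  92:5987  93:5297  94:7693  95:4491
  96:10530  97:9268  98:4751  99:4089  100:926  101:5340  102:1509  103:3010
  104:1961  105:1746  106:6312  107:540  108:3854  109:1933  110:7305  111:11873
  112:10410  113:1091  114:11642
Giant step factor: 8743^(-115) ≡ 3007 (mod 13177).
Scan 2158·3007^i mod 13177 for i = 0, 1, …:
  i=0: 2158   i=1: 6022   i=2: 2956   i=3: 7394
  i=4: 4159   i=5: 1140   i=6: 1960   i=7: 3601
  i=8: 9890   i=9: 11918     …   i=69: 4351
  i=70: 11873
Match at i=70, j=111: a = 70·115 + 111 = 8161.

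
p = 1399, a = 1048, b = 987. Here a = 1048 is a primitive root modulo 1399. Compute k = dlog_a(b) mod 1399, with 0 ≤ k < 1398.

Baby-step giant-step with m = ceil(sqrt(1398)) = 38.
Baby table (1048^j mod 1399 for j=0..37):
  0:1  1:1048  2:89  3:938  4:926  5:941  6:1272  7:1208
  8:1288  9:1188  10:1313  11:807  12:740  13:474  14:107  15:216
  16:1129  17:1037  18:1152  19:1358  20:401  21:548  22:714  23:1206
  24:591  25:1010  26:836  27:354  28:257  29:728  30:489  31:438
  32:152  33:1209  34:937  35:1277  36:852  37:334
Giant step factor: 1048^(-38) ≡ 382 (mod 1399).
Scan 987·382^i mod 1399 for i = 0, 1, …:
  i=0: 987   i=1: 703   i=2: 1337   i=3: 99
  i=4: 45   i=5: 402   i=6: 1073   i=7: 1378
  i=8: 372   i=9: 805   i=10: 1129
Match at i=10, j=16: k = 10·38 + 16 = 396.

396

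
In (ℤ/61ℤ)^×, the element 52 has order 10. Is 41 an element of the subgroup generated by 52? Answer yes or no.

yes

41 ∈ ⟨52⟩ iff 41^10 ≡ 1 (mod 61), since |⟨52⟩| = 10.
41^10 mod 61 = 1.
Since 1 = 1, 41 lies in the subgroup.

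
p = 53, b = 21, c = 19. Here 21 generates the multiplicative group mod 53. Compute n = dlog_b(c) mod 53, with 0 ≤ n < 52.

Baby-step giant-step with m = ceil(sqrt(52)) = 8.
Baby table (21^j mod 53 for j=0..7):
  0:1  1:21  2:17  3:39  4:24  5:27  6:37  7:35
Giant step factor: 21^(-8) ≡ 15 (mod 53).
Scan 19·15^i mod 53 for i = 0, 1, …:
  i=0: 19   i=1: 20   i=2: 35
Match at i=2, j=7: n = 2·8 + 7 = 23.

23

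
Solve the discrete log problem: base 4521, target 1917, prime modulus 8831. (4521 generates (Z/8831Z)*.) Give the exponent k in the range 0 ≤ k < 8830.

8575

Baby-step giant-step with m = ceil(sqrt(8830)) = 94.
Baby table (4521^j mod 8831 for j=0..93):
  0:1  1:4521  2:4507  3:3030  4:1749  5:3484  6:5491  7:870
  8:3475  9:126  10:4462  11:2698  12:2047  13:8430  14:6265  15:3048
  16:3648  17:5131  18:7045  19:5859  20:4370  21:1823  22:2460  23:3431
  24:4315  25:436  26:1843  27:4570  28:5261  29:3098  30:92  31:875
  32:8418  33:4999  34:1950  35:2612  36:1805  37:561  38:1784  39:2761
  40:4278  41:948  42:2873  43:7263  44:2365  45:6655  46:38  47:4009
  48:3477  49:337  50:4645  51:8758  52:5545  53:6567  54:8416  55:4788
  56:1767  57:5383  58:7138  59:2424  60:8464  61:1021  62:6159  63:696
  64:2780  65:1867  66:7102  67:7457  68:5170  69:6744  70:5012  71:7737
  72:8217  73:5871  74:5636  75:2921  76:3496  77:6757  78:1968  79:4511
  80:3452  81:2115  82:6773  83:3656  84:5975  85:7777  86:3606  87:700
  88:3202  89:2233  90:1560  91:5622  92:1444  93:2215
Giant step factor: 4521^(-94) ≡ 521 (mod 8831).
Scan 1917·521^i mod 8831 for i = 0, 1, …:
  i=0: 1917   i=1: 854   i=2: 3384   i=3: 5695
  i=4: 8710   i=5: 7607   i=6: 6959   i=7: 4929
  i=8: 7019   i=9: 865     …   i=90: 173
  i=91: 1823
Match at i=91, j=21: k = 91·94 + 21 = 8575.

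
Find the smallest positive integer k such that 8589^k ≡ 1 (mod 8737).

The order of 8589 must divide p − 1 = 8736 = 2^5 · 3 · 7 · 13.
Divisors: 1, 2, 3, 4, 6, 7, 8, 12, 13, 14, 16, 21, 24, 26, 28, 32, 39, 42, 48, 52, 56, 78, 84, 91, 96, 104, 112, 156, 168, 182, 208, 224, 273, 312, 336, 364, 416, 546, 624, 672, 728, 1092, 1248, 1456, 2184, 2912, 4368, 8736.
Check each in increasing order: 8589^1 ≡ 8589;  8589^2 ≡ 4430;  8589^3 ≡ 8372;  8589^4 ≡ 1598;  8589^6 ≡ 2170;  8589^7 ≡ 2109;  8589^8 ≡ 2400;  8589^12 ≡ 8394;  8589^13 ≡ 7079;  8589^14 ≡ 748;  8589^16 ≡ 2317;  8589^21 ≡ 4872;  8589^24 ≡ 4068;  8589^26 ≡ 5546;  8589^28 ≡ 336;  8589^32 ≡ 3971;  8589^39 ≡ 4793;  8589^42 ≡ 6692;  8589^48 ≡ 746;  8589^52 ≡ 3876;  8589^56 ≡ 8052;  8589^78 ≡ 3276;  8589^84 ≡ 5739;  8589^91 ≡ 2806;  8589^96 ≡ 6085;  8589^104 ≡ 4473;  8589^112 ≡ 6164;  8589^156 ≡ 3140;  8589^168 ≡ 6368;  8589^182 ≡ 1599;  8589^208 ≡ 8736;  8589^224 ≡ 6420;  8589^273 ≡ 4713;  8589^312 ≡ 4264;  8589^336 ≡ 3007;  8589^364 ≡ 5597;  8589^416 ≡ 1.
Smallest exponent giving 1 is 416.

416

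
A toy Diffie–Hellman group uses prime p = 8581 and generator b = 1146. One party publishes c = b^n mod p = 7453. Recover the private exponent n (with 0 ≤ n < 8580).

2117

Baby-step giant-step with m = ceil(sqrt(8580)) = 93.
Baby table (1146^j mod 8581 for j=0..92):
  0:1  1:1146  2:423  3:4222  4:7309  5:1058  6:2547  7:1322
  8:4756  9:1441  10:3834  11:292  12:8554  13:3382  14:5741  15:6140
  16:20  17:5758  18:8460  19:7211  20:303  21:3998  22:8035  23:697
  24:729  25:3077  26:8032  27:5840  28:8041  29:7573  30:3267  31:2666
  32:400  33:3607  34:6161  35:6924  36:6060  37:2731  38:6242  39:5359
  40:5999  41:1473  42:6182  43:5247  44:6362  45:5583  46:5273  47:1834
  48:8000  49:3492  50:3086  51:1184  52:1066  53:3134  54:4706  55:4208
  56:8427  57:3717  58:3506  59:1968  60:7106  61:107  62:2488  63:2356
  64:5542  65:1192  66:1653  67:6518  68:4158  69:2613  70:8310  71:6931
  72:5501  73:5692  74:1472  75:5036  76:4824  77:2140  78:6855  79:4215
  80:7868  81:6678  82:7317  83:1645  84:5931  85:774  86:3161  87:1324
  88:7048  89:2287  90:3697  91:6329  92:2089
Giant step factor: 1146^(-93) ≡ 6211 (mod 8581).
Scan 7453·6211^i mod 8581 for i = 0, 1, …:
  i=0: 7453   i=1: 4669   i=2: 3960   i=3: 2414
  i=4: 2347   i=5: 6679   i=6: 2715   i=7: 1200
  i=8: 4892   i=9: 7472     …   i=21: 1630
  i=22: 6931
Match at i=22, j=71: n = 22·93 + 71 = 2117.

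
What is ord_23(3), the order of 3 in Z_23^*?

11

The order of 3 must divide p − 1 = 22 = 2 · 11.
Divisors: 1, 2, 11, 22.
Check each in increasing order: 3^1 ≡ 3;  3^2 ≡ 9;  3^11 ≡ 1.
Smallest exponent giving 1 is 11.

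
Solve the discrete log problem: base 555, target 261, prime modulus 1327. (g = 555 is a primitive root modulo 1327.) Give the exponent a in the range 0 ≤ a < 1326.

840

Baby-step giant-step with m = ceil(sqrt(1326)) = 37.
Baby table (555^j mod 1327 for j=0..36):
  0:1  1:555  2:161  3:446  4:708  5:148  6:1193  7:1269
  8:985  9:1278  10:672  11:73  12:705  13:1137  14:710  15:1258
  16:188  17:834  18:1074  19:247  20:404  21:1284  22:21  23:1039
  24:727  25:77  26:271  27:454  28:1167  29:109  30:780  31:298
  32:842  33:206  34:208  35:1318  36:313
Giant step factor: 555^(-37) ≡ 707 (mod 1327).
Scan 261·707^i mod 1327 for i = 0, 1, …:
  i=0: 261   i=1: 74   i=2: 565   i=3: 28
  i=4: 1218   i=5: 1230   i=6: 425   i=7: 573
  i=8: 376   i=9: 432     …   i=21: 113
  i=22: 271
Match at i=22, j=26: a = 22·37 + 26 = 840.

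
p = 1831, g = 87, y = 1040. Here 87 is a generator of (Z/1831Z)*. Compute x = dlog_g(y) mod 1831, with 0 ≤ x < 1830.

963

Baby-step giant-step with m = ceil(sqrt(1830)) = 43.
Baby table (87^j mod 1831 for j=0..42):
  0:1  1:87  2:245  3:1174  4:1433  5:163  6:1364  7:1484
  8:938  9:1042  10:935  11:781  12:200  13:921  14:1394  15:432
  16:964  17:1473  18:1812  19:178  20:838  21:1497  22:238  23:565
  24:1549  25:1100  26:488  27:343  28:545  29:1640  30:1693  31:811
  32:979  33:947  34:1825  35:1309  36:361  37:280  38:557  39:853
  40:971  41:251  42:1696
Giant step factor: 87^(-43) ≡ 234 (mod 1831).
Scan 1040·234^i mod 1831 for i = 0, 1, …:
  i=0: 1040   i=1: 1668   i=2: 309   i=3: 897
  i=4: 1164   i=5: 1388   i=6: 705   i=7: 180
  i=8: 7   i=9: 1638     …   i=21: 734
  i=22: 1473
Match at i=22, j=17: x = 22·43 + 17 = 963.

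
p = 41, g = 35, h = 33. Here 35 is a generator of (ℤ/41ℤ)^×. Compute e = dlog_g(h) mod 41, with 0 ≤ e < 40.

Successive powers of 35 modulo 41:
  35^0=1  35^1=35  35^2=36  35^3=30  35^4=25  35^5=14
  35^6=39  35^7=12  35^8=10  35^9=22  35^10=32  35^11=13
  35^12=4  35^13=17  35^14=21  35^15=38  35^16=18  35^17=15
  35^18=33
So 35^18 ≡ 33 (mod 41), giving e = 18.

18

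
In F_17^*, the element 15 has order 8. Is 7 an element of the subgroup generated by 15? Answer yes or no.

no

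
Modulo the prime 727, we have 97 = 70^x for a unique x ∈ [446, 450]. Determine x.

448

Compute 70^446 mod 727 = 488, then multiply by 70 repeatedly:
  70^446=488  70^447=718  70^448=97
Found 97 at exponent 448.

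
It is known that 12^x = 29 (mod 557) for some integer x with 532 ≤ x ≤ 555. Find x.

Compute 12^532 mod 557 = 182, then multiply by 12 repeatedly:
  12^532=182  12^533=513  12^534=29
Found 29 at exponent 534.

534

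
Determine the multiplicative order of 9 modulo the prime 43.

21

The order of 9 must divide p − 1 = 42 = 2 · 3 · 7.
Divisors: 1, 2, 3, 6, 7, 14, 21, 42.
Check each in increasing order: 9^1 ≡ 9;  9^2 ≡ 38;  9^3 ≡ 41;  9^6 ≡ 4;  9^7 ≡ 36;  9^14 ≡ 6;  9^21 ≡ 1.
Smallest exponent giving 1 is 21.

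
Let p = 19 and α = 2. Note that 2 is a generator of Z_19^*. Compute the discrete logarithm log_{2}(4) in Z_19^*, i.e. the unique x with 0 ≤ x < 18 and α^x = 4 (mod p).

2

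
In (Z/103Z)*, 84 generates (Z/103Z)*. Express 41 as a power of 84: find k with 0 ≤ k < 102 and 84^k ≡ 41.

Baby-step giant-step with m = ceil(sqrt(102)) = 11.
Baby table (84^j mod 103 for j=0..10):
  0:1  1:84  2:52  3:42  4:26  5:21  6:13  7:62
  8:58  9:31  10:29
Giant step factor: 84^(-11) ≡ 20 (mod 103).
Scan 41·20^i mod 103 for i = 0, 1, …:
  i=0: 41   i=1: 99   i=2: 23   i=3: 48
  i=4: 33   i=5: 42
Match at i=5, j=3: k = 5·11 + 3 = 58.

58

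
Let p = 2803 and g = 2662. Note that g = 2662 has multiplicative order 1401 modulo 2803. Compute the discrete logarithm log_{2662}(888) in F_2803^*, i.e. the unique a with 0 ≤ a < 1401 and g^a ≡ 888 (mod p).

655

Baby-step giant-step with m = ceil(sqrt(1401)) = 38.
Baby table (2662^j mod 2803 for j=0..37):
  0:1  1:2662  2:260  3:2582  4:328  5:1403  6:1190  7:390
  8:1070  9:492  10:703  11:1785  12:585  13:1605  14:738  15:2456
  16:1276  17:2279  18:1006  19:1107  20:881  21:1914  22:2017  23:1509
  24:259  25:2723  26:68  27:1624  28:862  29:1790  30:2683  31:102
  32:2436  33:1293  34:2685  35:2623  36:153  37:851
Giant step factor: 2662^(-38) ≡ 1141 (mod 2803).
Scan 888·1141^i mod 2803 for i = 0, 1, …:
  i=0: 888   i=1: 1325   i=2: 1008   i=3: 898
  i=4: 1523   i=5: 2686   i=6: 1047   i=7: 549
  i=8: 1340   i=9: 1305     …   i=16: 1214
  i=17: 492
Match at i=17, j=9: a = 17·38 + 9 = 655.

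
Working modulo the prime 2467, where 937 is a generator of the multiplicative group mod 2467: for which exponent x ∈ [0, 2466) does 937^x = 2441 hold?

1822

Baby-step giant-step with m = ceil(sqrt(2466)) = 50.
Baby table (937^j mod 2467 for j=0..49):
  0:1  1:937  2:2184  3:1265  4:1145  5:2187  6:1609  7:296
  8:1048  9:110  10:1923  11:941  12:998  13:133  14:1271  15:1833
  16:489  17:1798  18:2232  19:1835  20:2363  21:1232  22:2295  23:1658
  24:1803  25:1983  26:420  27:1287  28:2023  29:895  30:2302  31:816
  32:2289  33:970  34:1034  35:1794  36:951  37:500  38:2237  39:1586
  40:948  41:156  42:619  43:258  44:2447  45:996  46:726  47:1837
  48:1770  49:666
Giant step factor: 937^(-50) ≡ 1788 (mod 2467).
Scan 2441·1788^i mod 2467 for i = 0, 1, …:
  i=0: 2441   i=1: 385   i=2: 87   i=3: 135
  i=4: 2081   i=5: 592   i=6: 153   i=7: 2194
  i=8: 342   i=9: 2147     …   i=35: 1479
  i=36: 2295
Match at i=36, j=22: x = 36·50 + 22 = 1822.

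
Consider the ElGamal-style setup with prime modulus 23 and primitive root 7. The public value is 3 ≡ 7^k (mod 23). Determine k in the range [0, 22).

Successive powers of 7 modulo 23:
  7^0=1  7^1=7  7^2=3
So 7^2 ≡ 3 (mod 23), giving k = 2.

2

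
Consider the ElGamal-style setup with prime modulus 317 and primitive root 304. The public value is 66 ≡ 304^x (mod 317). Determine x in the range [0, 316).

186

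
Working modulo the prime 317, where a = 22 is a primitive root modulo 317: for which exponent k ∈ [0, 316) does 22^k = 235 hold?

Baby-step giant-step with m = ceil(sqrt(316)) = 18.
Baby table (22^j mod 317 for j=0..17):
  0:1  1:22  2:167  3:187  4:310  5:163  6:99  7:276
  8:49  9:127  10:258  11:287  12:291  13:62  14:96  15:210
  16:182  17:200
Giant step factor: 22^(-18) ≡ 25 (mod 317).
Scan 235·25^i mod 317 for i = 0, 1, …:
  i=0: 235   i=1: 169   i=2: 104   i=3: 64
  i=4: 15   i=5: 58   i=6: 182
Match at i=6, j=16: k = 6·18 + 16 = 124.

124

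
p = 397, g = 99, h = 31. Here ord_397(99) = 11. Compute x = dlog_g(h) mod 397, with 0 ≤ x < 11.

3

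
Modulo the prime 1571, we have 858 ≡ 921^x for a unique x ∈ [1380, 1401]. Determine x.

Compute 921^1380 mod 1571 = 1444, then multiply by 921 repeatedly:
  921^1380=1444  921^1381=858
Found 858 at exponent 1381.

1381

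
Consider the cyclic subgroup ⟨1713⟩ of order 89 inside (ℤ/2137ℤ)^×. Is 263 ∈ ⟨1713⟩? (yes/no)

yes

263 ∈ ⟨1713⟩ iff 263^89 ≡ 1 (mod 2137), since |⟨1713⟩| = 89.
263^89 mod 2137 = 1.
Since 1 = 1, 263 lies in the subgroup.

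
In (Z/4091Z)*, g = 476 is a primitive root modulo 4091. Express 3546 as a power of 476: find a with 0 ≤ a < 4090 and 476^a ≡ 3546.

2228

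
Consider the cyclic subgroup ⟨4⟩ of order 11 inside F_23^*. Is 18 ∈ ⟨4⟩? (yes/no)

yes

⟨4⟩ has order 11; its elements mod 23 are {1, 2, 3, 4, 6, 8, 9, 12, 13, 16, 18}.
18 is in this set.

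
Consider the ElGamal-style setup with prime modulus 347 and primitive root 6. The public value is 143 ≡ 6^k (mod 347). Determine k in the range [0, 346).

234

Baby-step giant-step with m = ceil(sqrt(346)) = 19.
Baby table (6^j mod 347 for j=0..18):
  0:1  1:6  2:36  3:216  4:255  5:142  6:158  7:254
  8:136  9:122  10:38  11:228  12:327  13:227  14:321  15:191
  16:105  17:283  18:310
Giant step factor: 6^(-19) ≡ 186 (mod 347).
Scan 143·186^i mod 347 for i = 0, 1, …:
  i=0: 143   i=1: 226   i=2: 49   i=3: 92
  i=4: 109   i=5: 148   i=6: 115   i=7: 223
  i=8: 185   i=9: 57   i=10: 192   i=11: 318
  i=12: 158
Match at i=12, j=6: k = 12·19 + 6 = 234.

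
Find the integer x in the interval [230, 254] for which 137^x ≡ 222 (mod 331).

239

Compute 137^230 mod 331 = 284, then multiply by 137 repeatedly:
  137^230=284  137^231=181  137^232=303  137^233=136  137^234=96
  137^235=243  137^236=191  137^237=18  137^238=149  137^239=222
Found 222 at exponent 239.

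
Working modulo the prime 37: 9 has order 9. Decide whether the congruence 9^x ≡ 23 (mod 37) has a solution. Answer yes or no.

⟨9⟩ has order 9; its elements mod 37 are {1, 7, 9, 10, 12, 16, 26, 33, 34}.
23 is not in this set.

no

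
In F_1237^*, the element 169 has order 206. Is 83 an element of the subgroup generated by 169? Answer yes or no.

83 ∈ ⟨169⟩ iff 83^206 ≡ 1 (mod 1237), since |⟨169⟩| = 206.
83^206 mod 1237 = 1.
Since 1 = 1, 83 lies in the subgroup.

yes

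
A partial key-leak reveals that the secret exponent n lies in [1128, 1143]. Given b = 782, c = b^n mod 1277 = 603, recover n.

1142

Compute 782^1128 mod 1277 = 673, then multiply by 782 repeatedly:
  782^1128=673  782^1129=162  782^1130=261  782^1131=1059  782^1132=642
  782^1133=183  782^1134=82  782^1135=274  782^1136=1009  782^1137=1129
  782^1138=471  782^1139=546  782^1140=454  782^1141=22  782^1142=603
Found 603 at exponent 1142.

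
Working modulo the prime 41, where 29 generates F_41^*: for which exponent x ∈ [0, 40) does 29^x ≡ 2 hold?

38

Successive powers of 29 modulo 41:
  29^0=1  29^1=29  29^2=21  29^3=35  29^4=31  29^5=38
  29^6=36  29^7=19  29^8=18  29^9=30  29^10=9  29^11=15
  29^12=25  29^13=28  29^14=33  29^15=14  29^16=37  29^17=7
  29^18=39  29^19=24  29^20=40  29^21=12  29^22=20  29^23=6
  29^24=10  29^25=3  29^26=5  29^27=22  29^28=23  29^29=11
  29^30=32  29^31=26  29^32=16  29^33=13  29^34=8  29^35=27
  29^36=4  29^37=34  29^38=2
So 29^38 ≡ 2 (mod 41), giving x = 38.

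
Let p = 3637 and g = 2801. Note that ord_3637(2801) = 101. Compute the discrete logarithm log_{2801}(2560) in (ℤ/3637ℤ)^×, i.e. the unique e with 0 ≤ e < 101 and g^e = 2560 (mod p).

22

Successive powers of 2801 modulo 3637:
  2801^0=1  2801^1=2801  2801^2=592  2801^3=3357  2801^4=1312  2801^5=1542
  2801^6=2023  2801^7=3614  2801^8=1043  2801^9=932  2801^10=2803  2801^11=2557
  2801^12=904  2801^13=752  2801^14=529  2801^15=1470  2801^16=386  2801^17=997
  2801^18=3018  2801^19=1030  2801^20=889  2801^21=2381  2801^22=2560
So 2801^22 ≡ 2560 (mod 3637), giving e = 22.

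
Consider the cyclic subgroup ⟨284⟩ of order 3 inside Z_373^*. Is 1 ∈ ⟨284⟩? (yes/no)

1 ∈ ⟨284⟩ iff 1^3 ≡ 1 (mod 373), since |⟨284⟩| = 3.
1^3 mod 373 = 1.
Since 1 = 1, 1 lies in the subgroup.

yes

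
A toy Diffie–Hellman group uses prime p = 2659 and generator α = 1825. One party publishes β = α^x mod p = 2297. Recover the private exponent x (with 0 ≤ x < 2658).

2030

Baby-step giant-step with m = ceil(sqrt(2658)) = 52.
Baby table (1825^j mod 2659 for j=0..51):
  0:1  1:1825  2:1557  3:1713  4:1900  5:164  6:1492  7:84
  8:1737  9:497  10:306  11:60  12:481  13:355  14:1738  15:2322
  16:1863  17:1773  18:2381  19:519  20:571  21:2406  22:941  23:2270
  24:28  25:579  26:1052  27:102  28:20  29:1933  30:1891  31:2352
  32:774  33:621  34:591  35:1680  36:173  37:1963  38:802  39:1200
  40:1643  41:1782  42:193  43:1237  44:34  45:893  46:2417  47:2403
  48:784  49:258  50:207  51:197
Giant step factor: 1825^(-52) ≡ 1999 (mod 2659).
Scan 2297·1999^i mod 2659 for i = 0, 1, …:
  i=0: 2297   i=1: 2269   i=2: 2136   i=3: 2169
  i=4: 1661   i=5: 1907   i=6: 1746   i=7: 1646
  i=8: 1171   i=9: 909     …   i=38: 2427
  i=39: 1557
Match at i=39, j=2: x = 39·52 + 2 = 2030.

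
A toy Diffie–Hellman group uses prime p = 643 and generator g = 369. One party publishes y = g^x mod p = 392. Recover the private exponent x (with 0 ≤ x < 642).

635

Baby-step giant-step with m = ceil(sqrt(642)) = 26.
Baby table (369^j mod 643 for j=0..25):
  0:1  1:369  2:488  3:32  4:234  5:184  6:381  7:415
  8:101  9:618  10:420  11:17  12:486  13:580  14:544  15:120
  16:556  17:47  18:625  19:431  20:218  21:67  22:289  23:546
  24:215  25:246
Giant step factor: 369^(-26) ≡ 168 (mod 643).
Scan 392·168^i mod 643 for i = 0, 1, …:
  i=0: 392   i=1: 270   i=2: 350   i=3: 287
  i=4: 634   i=5: 417   i=6: 612   i=7: 579
  i=8: 179   i=9: 494     …   i=23: 601
  i=24: 17
Match at i=24, j=11: x = 24·26 + 11 = 635.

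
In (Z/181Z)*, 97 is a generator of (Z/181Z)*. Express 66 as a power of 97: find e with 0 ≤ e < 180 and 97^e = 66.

173

Baby-step giant-step with m = ceil(sqrt(180)) = 14.
Baby table (97^j mod 181 for j=0..13):
  0:1  1:97  2:178  3:71  4:9  5:149  6:154  7:96
  8:81  9:74  10:119  11:140  12:5  13:123
Giant step factor: 97^(-14) ≡ 12 (mod 181).
Scan 66·12^i mod 181 for i = 0, 1, …:
  i=0: 66   i=1: 68   i=2: 92   i=3: 18
  i=4: 35   i=5: 58   i=6: 153   i=7: 26
  i=8: 131   i=9: 124   i=10: 40   i=11: 118
  i=12: 149
Match at i=12, j=5: e = 12·14 + 5 = 173.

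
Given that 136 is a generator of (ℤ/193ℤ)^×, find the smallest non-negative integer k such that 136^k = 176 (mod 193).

Baby-step giant-step with m = ceil(sqrt(192)) = 14.
Baby table (136^j mod 193 for j=0..13):
  0:1  1:136  2:161  3:87  4:59  5:111  6:42  7:115
  8:7  9:180  10:162  11:30  12:27  13:5
Giant step factor: 136^(-14) ≡ 86 (mod 193).
Scan 176·86^i mod 193 for i = 0, 1, …:
  i=0: 176   i=1: 82   i=2: 104   i=3: 66
  i=4: 79   i=5: 39   i=6: 73   i=7: 102
  i=8: 87
Match at i=8, j=3: k = 8·14 + 3 = 115.

115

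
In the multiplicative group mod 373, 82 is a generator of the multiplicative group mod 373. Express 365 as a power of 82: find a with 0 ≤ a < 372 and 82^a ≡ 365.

81

Baby-step giant-step with m = ceil(sqrt(372)) = 20.
Baby table (82^j mod 373 for j=0..19):
  0:1  1:82  2:10  3:74  4:100  5:367  6:254  7:313
  8:302  9:146  10:36  11:341  12:360  13:53  14:243  15:157
  16:192  17:78  18:55  19:34
Giant step factor: 82^(-20) ≡ 314 (mod 373).
Scan 365·314^i mod 373 for i = 0, 1, …:
  i=0: 365   i=1: 99   i=2: 127   i=3: 340
  i=4: 82
Match at i=4, j=1: a = 4·20 + 1 = 81.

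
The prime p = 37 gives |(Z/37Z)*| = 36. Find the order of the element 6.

The order of 6 must divide p − 1 = 36 = 2^2 · 3^2.
Divisors: 1, 2, 3, 4, 6, 9, 12, 18, 36.
Check each in increasing order: 6^1 ≡ 6;  6^2 ≡ 36;  6^3 ≡ 31;  6^4 ≡ 1.
Smallest exponent giving 1 is 4.

4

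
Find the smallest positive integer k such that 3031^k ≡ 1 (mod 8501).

The order of 3031 must divide p − 1 = 8500 = 2^2 · 5^3 · 17.
Divisors: 1, 2, 4, 5, 10, 17, 20, 25, 34, 50, 68, 85, 100, 125, 170, 250, 340, 425, 500, 850, 1700, 2125, 4250, 8500.
Check each in increasing order: 3031^1 ≡ 3031;  3031^2 ≡ 5881;  3031^4 ≡ 4093;  3031^5 ≡ 2924;  3031^10 ≡ 6271;  3031^17 ≡ 8283;  3031^20 ≡ 8316;  3031^25 ≡ 3124;  3031^34 ≡ 5019;  3031^50 ≡ 228;  3031^68 ≡ 1898;  3031^85 ≡ 2785;  3031^100 ≡ 978;  3031^125 ≡ 3413;  3031^170 ≡ 3313;  3031^250 ≡ 2199;  3031^340 ≡ 1178;  3031^425 ≡ 7845;  3031^500 ≡ 7033;  3031^850 ≡ 5286;  3031^1700 ≡ 7510;  3031^2125 ≡ 4020;  3031^4250 ≡ 8500;  3031^8500 ≡ 1.
Smallest exponent giving 1 is 8500.

8500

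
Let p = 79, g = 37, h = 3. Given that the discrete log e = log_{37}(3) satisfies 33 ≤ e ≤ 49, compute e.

37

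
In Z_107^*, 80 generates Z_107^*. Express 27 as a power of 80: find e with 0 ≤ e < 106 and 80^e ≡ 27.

54

Baby-step giant-step with m = ceil(sqrt(106)) = 11.
Baby table (80^j mod 107 for j=0..10):
  0:1  1:80  2:87  3:5  4:79  5:7  6:25  7:74
  8:35  9:18  10:49
Giant step factor: 80^(-11) ≡ 96 (mod 107).
Scan 27·96^i mod 107 for i = 0, 1, …:
  i=0: 27   i=1: 24   i=2: 57   i=3: 15
  i=4: 49
Match at i=4, j=10: e = 4·11 + 10 = 54.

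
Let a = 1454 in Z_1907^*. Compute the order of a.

953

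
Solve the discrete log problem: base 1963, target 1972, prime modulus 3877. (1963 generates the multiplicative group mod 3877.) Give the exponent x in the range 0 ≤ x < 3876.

Baby-step giant-step with m = ceil(sqrt(3876)) = 63.
Baby table (1963^j mod 3877 for j=0..62):
  0:1  1:1963  2:3508  3:652  4:466  5:3663  6:2511  7:1426
  8:44  9:1078  10:3149  11:1549  12:1119  13:2215  14:1928  15:712
  16:1936  17:908  18:2861  19:2247  20:2712  21:535  22:3415  23:312
  24:3767  25:1182  26:1820  27:1943  28:3018  29:278  30:2934  31:2097
  32:2914  33:1607  34:2540  35:198  36:974  37:601  38:1155  39:3097
  40:275  41:922  42:3204  43:958  44:209  45:3182  46:419  47:573
  48:469  49:1798  50:1404  51:3382  52:1442  53:436  54:2928  55:1950
  56:1251  57:1572  58:3621  59:1482  60:1416  61:3676  62:891
Giant step factor: 1963^(-63) ≡ 1111 (mod 3877).
Scan 1972·1111^i mod 3877 for i = 0, 1, …:
  i=0: 1972   i=1: 387   i=2: 3487   i=3: 934
  i=4: 2515   i=5: 2725   i=6: 3415
Match at i=6, j=22: x = 6·63 + 22 = 400.

400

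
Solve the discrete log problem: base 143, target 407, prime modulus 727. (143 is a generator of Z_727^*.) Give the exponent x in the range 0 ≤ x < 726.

Baby-step giant-step with m = ceil(sqrt(726)) = 27.
Baby table (143^j mod 727 for j=0..26):
  0:1  1:143  2:93  3:213  4:652  5:180  6:295  7:19
  8:536  9:313  10:412  11:29  12:512  13:516  14:361  15:6
  16:131  17:558  18:551  19:277  20:353  21:316  22:114  23:308
  24:424  25:291  26:174
Giant step factor: 143^(-27) ≡ 430 (mod 727).
Scan 407·430^i mod 727 for i = 0, 1, …:
  i=0: 407   i=1: 530   i=2: 349   i=3: 308
Match at i=3, j=23: x = 3·27 + 23 = 104.

104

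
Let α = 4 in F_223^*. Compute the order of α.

37

The order of 4 must divide p − 1 = 222 = 2 · 3 · 37.
Divisors: 1, 2, 3, 6, 37, 74, 111, 222.
Check each in increasing order: 4^1 ≡ 4;  4^2 ≡ 16;  4^3 ≡ 64;  4^6 ≡ 82;  4^37 ≡ 1.
Smallest exponent giving 1 is 37.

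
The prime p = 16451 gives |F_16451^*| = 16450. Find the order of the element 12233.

8225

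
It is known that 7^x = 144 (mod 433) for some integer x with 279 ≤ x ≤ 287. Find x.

280

Compute 7^279 mod 433 = 268, then multiply by 7 repeatedly:
  7^279=268  7^280=144
Found 144 at exponent 280.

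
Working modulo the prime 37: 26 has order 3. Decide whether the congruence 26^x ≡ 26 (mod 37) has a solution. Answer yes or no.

⟨26⟩ has order 3; its elements mod 37 are {1, 10, 26}.
26 is in this set.

yes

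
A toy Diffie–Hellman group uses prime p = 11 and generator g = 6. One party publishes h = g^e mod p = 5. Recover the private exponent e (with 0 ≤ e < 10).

Successive powers of 6 modulo 11:
  6^0=1  6^1=6  6^2=3  6^3=7  6^4=9  6^5=10
  6^6=5
So 6^6 ≡ 5 (mod 11), giving e = 6.

6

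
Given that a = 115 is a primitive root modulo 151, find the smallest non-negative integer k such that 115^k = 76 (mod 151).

Baby-step giant-step with m = ceil(sqrt(150)) = 13.
Baby table (115^j mod 151 for j=0..12):
  0:1  1:115  2:88  3:3  4:43  5:113  6:9  7:129
  8:37  9:27  10:85  11:111  12:81
Giant step factor: 115^(-13) ≡ 106 (mod 151).
Scan 76·106^i mod 151 for i = 0, 1, …:
  i=0: 76   i=1: 53   i=2: 31   i=3: 115
Match at i=3, j=1: k = 3·13 + 1 = 40.

40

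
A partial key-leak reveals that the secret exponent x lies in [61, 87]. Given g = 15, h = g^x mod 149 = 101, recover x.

Compute 15^61 mod 149 = 40, then multiply by 15 repeatedly:
  15^61=40  15^62=4  15^63=60  15^64=6  15^65=90
  15^66=9  15^67=135  15^68=88  15^69=128  15^70=132
  15^71=43  15^72=49  15^73=139  15^74=148  15^75=134
  15^76=73  15^77=52  15^78=35  15^79=78  15^80=127
  15^81=117  15^82=116  15^83=101
Found 101 at exponent 83.

83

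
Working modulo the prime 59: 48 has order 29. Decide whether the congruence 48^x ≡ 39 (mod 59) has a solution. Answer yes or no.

no

39 ∈ ⟨48⟩ iff 39^29 ≡ 1 (mod 59), since |⟨48⟩| = 29.
39^29 mod 59 = 58.
Since 58 ≠ 1, 39 does not lie in the subgroup.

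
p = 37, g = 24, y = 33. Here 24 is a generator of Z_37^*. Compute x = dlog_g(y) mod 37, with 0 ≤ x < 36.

Successive powers of 24 modulo 37:
  24^0=1  24^1=24  24^2=21  24^3=23  24^4=34  24^5=2
  24^6=11  24^7=5  24^8=9  24^9=31  24^10=4  24^11=22
  24^12=10  24^13=18  24^14=25  24^15=8  24^16=7  24^17=20
  24^18=36  24^19=13  24^20=16  24^21=14  24^22=3  24^23=35
  24^24=26  24^25=32  24^26=28  24^27=6  24^28=33
So 24^28 ≡ 33 (mod 37), giving x = 28.

28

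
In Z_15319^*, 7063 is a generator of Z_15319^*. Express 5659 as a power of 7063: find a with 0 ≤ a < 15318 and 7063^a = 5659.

1609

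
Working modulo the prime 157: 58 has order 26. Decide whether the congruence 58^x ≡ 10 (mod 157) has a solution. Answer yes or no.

10 ∈ ⟨58⟩ iff 10^26 ≡ 1 (mod 157), since |⟨58⟩| = 26.
10^26 mod 157 = 144.
Since 144 ≠ 1, 10 does not lie in the subgroup.

no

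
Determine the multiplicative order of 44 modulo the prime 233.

232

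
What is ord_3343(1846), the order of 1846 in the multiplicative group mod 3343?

557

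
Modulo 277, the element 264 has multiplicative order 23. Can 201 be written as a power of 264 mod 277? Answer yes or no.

⟨264⟩ has order 23; its elements mod 277 are {1, 16, 19, 27, 30, 52, 69, 84, 131, 155, 157, 164, 169, 175, 201, 203, 211, 213, 218, 236, 256, 264, 273}.
201 is in this set.

yes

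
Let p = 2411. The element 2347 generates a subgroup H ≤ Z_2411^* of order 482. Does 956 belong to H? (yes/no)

956 ∈ ⟨2347⟩ iff 956^482 ≡ 1 (mod 2411), since |⟨2347⟩| = 482.
956^482 mod 2411 = 1.
Since 1 = 1, 956 lies in the subgroup.

yes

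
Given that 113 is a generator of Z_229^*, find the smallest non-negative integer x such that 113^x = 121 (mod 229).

Baby-step giant-step with m = ceil(sqrt(228)) = 16.
Baby table (113^j mod 229 for j=0..15):
  0:1  1:113  2:174  3:197  4:48  5:157  6:108  7:67
  8:14  9:208  10:146  11:10  12:214  13:137  14:138  15:22
Giant step factor: 113^(-16) ≡ 111 (mod 229).
Scan 121·111^i mod 229 for i = 0, 1, …:
  i=0: 121   i=1: 149   i=2: 51   i=3: 165
  i=4: 224   i=5: 132   i=6: 225   i=7: 14
Match at i=7, j=8: x = 7·16 + 8 = 120.

120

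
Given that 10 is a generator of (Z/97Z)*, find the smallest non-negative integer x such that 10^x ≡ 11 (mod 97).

82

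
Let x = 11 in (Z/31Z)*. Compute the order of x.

30

The order of 11 must divide p − 1 = 30 = 2 · 3 · 5.
Divisors: 1, 2, 3, 5, 6, 10, 15, 30.
Check each in increasing order: 11^1 ≡ 11;  11^2 ≡ 28;  11^3 ≡ 29;  11^5 ≡ 6;  11^6 ≡ 4;  11^10 ≡ 5;  11^15 ≡ 30;  11^30 ≡ 1.
Smallest exponent giving 1 is 30.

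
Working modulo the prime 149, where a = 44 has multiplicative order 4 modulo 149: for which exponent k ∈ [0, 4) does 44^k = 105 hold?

Successive powers of 44 modulo 149:
  44^0=1  44^1=44  44^2=148  44^3=105
So 44^3 ≡ 105 (mod 149), giving k = 3.

3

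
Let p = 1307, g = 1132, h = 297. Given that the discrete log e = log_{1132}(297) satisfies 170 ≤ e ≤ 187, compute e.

173

Compute 1132^170 mod 1307 = 1202, then multiply by 1132 repeatedly:
  1132^170=1202  1132^171=77  1132^172=902  1132^173=297
Found 297 at exponent 173.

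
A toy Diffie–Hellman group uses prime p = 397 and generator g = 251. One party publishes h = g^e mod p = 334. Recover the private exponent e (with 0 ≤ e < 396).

99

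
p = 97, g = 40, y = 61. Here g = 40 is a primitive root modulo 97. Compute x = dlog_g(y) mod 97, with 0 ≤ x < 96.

64

Baby-step giant-step with m = ceil(sqrt(96)) = 10.
Baby table (40^j mod 97 for j=0..9):
  0:1  1:40  2:48  3:77  4:73  5:10  6:12  7:92
  8:91  9:51
Giant step factor: 40^(-10) ≡ 65 (mod 97).
Scan 61·65^i mod 97 for i = 0, 1, …:
  i=0: 61   i=1: 85   i=2: 93   i=3: 31
  i=4: 75   i=5: 25   i=6: 73
Match at i=6, j=4: x = 6·10 + 4 = 64.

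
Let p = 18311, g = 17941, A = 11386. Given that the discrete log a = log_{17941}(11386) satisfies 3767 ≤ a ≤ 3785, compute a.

3773

Compute 17941^3767 mod 18311 = 8811, then multiply by 17941 repeatedly:
  17941^3767=8811  17941^3768=17599  17941^3769=7086  17941^3770=14964  17941^3771=11553
  17941^3772=10164  17941^3773=11386
Found 11386 at exponent 3773.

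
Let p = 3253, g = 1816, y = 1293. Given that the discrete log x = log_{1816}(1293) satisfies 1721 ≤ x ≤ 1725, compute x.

Compute 1816^1721 mod 3253 = 1518, then multiply by 1816 repeatedly:
  1816^1721=1518  1816^1722=1397  1816^1723=2865  1816^1724=1293
Found 1293 at exponent 1724.

1724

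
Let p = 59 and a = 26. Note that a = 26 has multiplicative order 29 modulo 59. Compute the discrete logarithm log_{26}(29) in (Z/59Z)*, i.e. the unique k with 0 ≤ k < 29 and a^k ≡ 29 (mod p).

17

Successive powers of 26 modulo 59:
  26^0=1  26^1=26  26^2=27  26^3=53  26^4=21  26^5=15
  26^6=36  26^7=51  26^8=28  26^9=20  26^10=48  26^11=9
  26^12=57  26^13=7  26^14=5  26^15=12  26^16=17  26^17=29
So 26^17 ≡ 29 (mod 59), giving k = 17.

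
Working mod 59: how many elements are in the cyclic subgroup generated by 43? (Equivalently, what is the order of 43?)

58

The order of 43 must divide p − 1 = 58 = 2 · 29.
Divisors: 1, 2, 29, 58.
Check each in increasing order: 43^1 ≡ 43;  43^2 ≡ 20;  43^29 ≡ 58;  43^58 ≡ 1.
Smallest exponent giving 1 is 58.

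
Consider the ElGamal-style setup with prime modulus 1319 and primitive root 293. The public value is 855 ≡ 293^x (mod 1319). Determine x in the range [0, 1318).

952

Baby-step giant-step with m = ceil(sqrt(1318)) = 37.
Baby table (293^j mod 1319 for j=0..36):
  0:1  1:293  2:114  3:427  4:1125  5:1194  6:307  7:259
  8:704  9:508  10:1116  11:1195  12:600  13:373  14:1131  15:314
  16:991  17:183  18:859  19:1077  20:320  21:111  22:867  23:783
  24:1232  25:889  26:634  27:1102  28:1050  29:323  30:990  31:1209
  32:745  33:650  34:514  35:236  36:560
Giant step factor: 293^(-37) ≡ 73 (mod 1319).
Scan 855·73^i mod 1319 for i = 0, 1, …:
  i=0: 855   i=1: 422   i=2: 469   i=3: 1262
  i=4: 1115   i=5: 936   i=6: 1059   i=7: 805
  i=8: 729   i=9: 457     …   i=24: 1045
  i=25: 1102
Match at i=25, j=27: x = 25·37 + 27 = 952.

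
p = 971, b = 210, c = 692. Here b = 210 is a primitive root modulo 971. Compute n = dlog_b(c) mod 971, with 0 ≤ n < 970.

366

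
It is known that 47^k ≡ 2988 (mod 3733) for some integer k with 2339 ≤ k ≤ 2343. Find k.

Compute 47^2339 mod 3733 = 143, then multiply by 47 repeatedly:
  47^2339=143  47^2340=2988
Found 2988 at exponent 2340.

2340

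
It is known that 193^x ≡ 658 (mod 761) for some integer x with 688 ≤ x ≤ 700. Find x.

Compute 193^688 mod 761 = 594, then multiply by 193 repeatedly:
  193^688=594  193^689=492  193^690=592  193^691=106  193^692=672
  193^693=326  193^694=516  193^695=658
Found 658 at exponent 695.

695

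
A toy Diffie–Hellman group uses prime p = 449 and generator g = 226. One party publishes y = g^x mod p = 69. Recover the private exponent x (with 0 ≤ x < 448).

Baby-step giant-step with m = ceil(sqrt(448)) = 22.
Baby table (226^j mod 449 for j=0..21):
  0:1  1:226  2:339  3:284  4:426  5:190  6:285  7:203
  8:80  9:120  10:180  11:270  12:405  13:383  14:350  15:76
  16:114  17:171  18:32  19:48  20:72  21:108
Giant step factor: 226^(-22) ≡ 352 (mod 449).
Scan 69·352^i mod 449 for i = 0, 1, …:
  i=0: 69   i=1: 42   i=2: 416   i=3: 58
  i=4: 211   i=5: 187   i=6: 270
Match at i=6, j=11: x = 6·22 + 11 = 143.

143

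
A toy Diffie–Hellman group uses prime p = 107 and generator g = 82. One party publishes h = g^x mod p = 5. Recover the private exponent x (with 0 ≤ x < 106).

Successive powers of 82 modulo 107:
  82^0=1  82^1=82  82^2=90  82^3=104  82^4=75  82^5=51
  82^6=9  82^7=96  82^8=61  82^9=80  82^10=33  82^11=31
  82^12=81  82^13=8  82^14=14  82^15=78  82^16=83  82^17=65
  82^18=87  82^19=72  82^20=19  82^21=60  82^22=105  82^23=50
  82^24=34  82^25=6  82^26=64  82^27=5
So 82^27 ≡ 5 (mod 107), giving x = 27.

27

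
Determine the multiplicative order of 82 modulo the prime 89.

The order of 82 must divide p − 1 = 88 = 2^3 · 11.
Divisors: 1, 2, 4, 8, 11, 22, 44, 88.
Check each in increasing order: 82^1 ≡ 82;  82^2 ≡ 49;  82^4 ≡ 87;  82^8 ≡ 4;  82^11 ≡ 52;  82^22 ≡ 34;  82^44 ≡ 88;  82^88 ≡ 1.
Smallest exponent giving 1 is 88.

88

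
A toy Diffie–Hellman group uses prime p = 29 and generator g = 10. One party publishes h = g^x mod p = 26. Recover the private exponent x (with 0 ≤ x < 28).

13

Successive powers of 10 modulo 29:
  10^0=1  10^1=10  10^2=13  10^3=14  10^4=24  10^5=8
  10^6=22  10^7=17  10^8=25  10^9=18  10^10=6  10^11=2
  10^12=20  10^13=26
So 10^13 ≡ 26 (mod 29), giving x = 13.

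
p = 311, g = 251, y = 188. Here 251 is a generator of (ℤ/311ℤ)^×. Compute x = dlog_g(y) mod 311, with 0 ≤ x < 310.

Baby-step giant-step with m = ceil(sqrt(310)) = 18.
Baby table (251^j mod 311 for j=0..17):
  0:1  1:251  2:179  3:145  4:8  5:142  6:188  7:227
  8:64  9:203  10:260  11:261  12:201  13:69  14:214  15:222
  16:53  17:241
Giant step factor: 251^(-18) ≡ 208 (mod 311).
Scan 188·208^i mod 311 for i = 0, 1, …:
  i=0: 188
Match at i=0, j=6: x = 0·18 + 6 = 6.

6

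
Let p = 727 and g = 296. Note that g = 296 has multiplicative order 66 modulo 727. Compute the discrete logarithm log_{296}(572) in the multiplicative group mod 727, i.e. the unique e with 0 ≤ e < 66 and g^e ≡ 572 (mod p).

47

Baby-step giant-step with m = ceil(sqrt(66)) = 9.
Baby table (296^j mod 727 for j=0..8):
  0:1  1:296  2:376  3:65  4:338  5:449  6:590  7:160
  8:105
Giant step factor: 296^(-9) ≡ 486 (mod 727).
Scan 572·486^i mod 727 for i = 0, 1, …:
  i=0: 572   i=1: 278   i=2: 613   i=3: 575
  i=4: 282   i=5: 376
Match at i=5, j=2: e = 5·9 + 2 = 47.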